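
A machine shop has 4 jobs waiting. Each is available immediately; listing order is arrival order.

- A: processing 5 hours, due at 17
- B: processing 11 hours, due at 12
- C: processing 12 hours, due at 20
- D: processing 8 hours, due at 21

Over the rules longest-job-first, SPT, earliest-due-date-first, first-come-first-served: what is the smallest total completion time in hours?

78

LPT (decreasing processing time): C B D A.
C: 0→12
B: 12→23
D: 23→31
A: 31→36
Sum = 12+23+31+36 = 102.
SPT (increasing processing time): A D B C.
A: 0→5
D: 5→13
B: 13→24
C: 24→36
Sum = 5+13+24+36 = 78.
EDD (increasing due date): B A C D.
B: 0→11
A: 11→16
C: 16→28
D: 28→36
Sum = 11+16+28+36 = 91.
FIFO (arrival order): A B C D.
A: 0→5
B: 5→16
C: 16→28
D: 28→36
Sum = 5+16+28+36 = 85.
LPT 102, SPT 78, EDD 91, FIFO 85 → minimum 78.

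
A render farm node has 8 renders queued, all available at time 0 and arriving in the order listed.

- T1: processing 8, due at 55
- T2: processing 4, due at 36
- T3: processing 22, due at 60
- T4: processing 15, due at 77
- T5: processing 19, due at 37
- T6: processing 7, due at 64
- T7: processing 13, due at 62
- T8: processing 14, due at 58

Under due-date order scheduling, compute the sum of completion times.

EDD (increasing due date): T2 T5 T1 T8 T3 T7 T6 T4.
T2: 0→4
T5: 4→23
T1: 23→31
T8: 31→45
T3: 45→67
T7: 67→80
T6: 80→87
T4: 87→102
Sum = 4+23+31+45+67+80+87+102 = 439.

439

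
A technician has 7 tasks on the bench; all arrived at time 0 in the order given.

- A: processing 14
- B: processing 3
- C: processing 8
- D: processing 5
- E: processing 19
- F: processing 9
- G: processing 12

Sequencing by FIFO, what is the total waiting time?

193

FIFO (arrival order): A B C D E F G.
A: waits 0, runs 0→14
B: waits 14, runs 14→17
C: waits 17, runs 17→25
D: waits 25, runs 25→30
E: waits 30, runs 30→49
F: waits 49, runs 49→58
G: waits 58, runs 58→70
Sum = 0+14+17+25+30+49+58 = 193.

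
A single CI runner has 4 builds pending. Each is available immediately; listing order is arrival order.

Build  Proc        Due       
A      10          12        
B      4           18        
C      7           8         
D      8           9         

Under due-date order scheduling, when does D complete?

EDD (increasing due date): C D A B.
C: 0→7
D: 7→15

15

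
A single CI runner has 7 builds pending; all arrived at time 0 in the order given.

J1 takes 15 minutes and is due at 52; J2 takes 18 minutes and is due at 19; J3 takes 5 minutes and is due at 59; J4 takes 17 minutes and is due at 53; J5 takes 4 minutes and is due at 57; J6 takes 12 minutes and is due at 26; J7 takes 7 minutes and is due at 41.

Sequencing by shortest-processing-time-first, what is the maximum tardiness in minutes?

SPT (increasing processing time): J5 J3 J7 J6 J1 J4 J2.
J5: 0→4, due 57, tardiness 0
J3: 4→9, due 59, tardiness 0
J7: 9→16, due 41, tardiness 0
J6: 16→28, due 26, tardiness 2
J1: 28→43, due 52, tardiness 0
J4: 43→60, due 53, tardiness 7
J2: 60→78, due 19, tardiness 59
Maximum = 59.

59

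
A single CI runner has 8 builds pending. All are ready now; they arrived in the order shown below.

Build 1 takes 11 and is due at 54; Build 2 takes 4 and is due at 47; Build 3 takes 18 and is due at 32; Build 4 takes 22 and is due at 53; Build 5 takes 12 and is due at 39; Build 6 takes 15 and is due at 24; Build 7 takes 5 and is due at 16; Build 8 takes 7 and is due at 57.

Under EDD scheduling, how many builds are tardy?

6

EDD (increasing due date): Build 7 Build 6 Build 3 Build 5 Build 2 Build 4 Build 1 Build 8.
Build 7: 0→5, due 16, tardiness 0
Build 6: 5→20, due 24, tardiness 0
Build 3: 20→38, due 32, tardiness 6
Build 5: 38→50, due 39, tardiness 11
Build 2: 50→54, due 47, tardiness 7
Build 4: 54→76, due 53, tardiness 23
Build 1: 76→87, due 54, tardiness 33
Build 8: 87→94, due 57, tardiness 37
Late builds: 6.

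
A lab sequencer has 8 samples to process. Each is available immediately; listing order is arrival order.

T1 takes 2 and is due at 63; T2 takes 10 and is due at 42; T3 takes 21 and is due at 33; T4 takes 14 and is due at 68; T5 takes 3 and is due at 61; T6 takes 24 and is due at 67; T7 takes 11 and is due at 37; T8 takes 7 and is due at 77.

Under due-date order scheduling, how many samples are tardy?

3

EDD (increasing due date): T3 T7 T2 T5 T1 T6 T4 T8.
T3: 0→21, due 33, tardiness 0
T7: 21→32, due 37, tardiness 0
T2: 32→42, due 42, tardiness 0
T5: 42→45, due 61, tardiness 0
T1: 45→47, due 63, tardiness 0
T6: 47→71, due 67, tardiness 4
T4: 71→85, due 68, tardiness 17
T8: 85→92, due 77, tardiness 15
Late samples: 3.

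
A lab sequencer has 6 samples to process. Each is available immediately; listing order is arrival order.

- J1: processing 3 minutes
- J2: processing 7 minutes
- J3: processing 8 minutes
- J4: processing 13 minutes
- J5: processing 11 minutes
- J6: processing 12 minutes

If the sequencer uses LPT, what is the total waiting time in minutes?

169

LPT (decreasing processing time): J4 J6 J5 J3 J2 J1.
J4: waits 0, runs 0→13
J6: waits 13, runs 13→25
J5: waits 25, runs 25→36
J3: waits 36, runs 36→44
J2: waits 44, runs 44→51
J1: waits 51, runs 51→54
Sum = 0+13+25+36+44+51 = 169.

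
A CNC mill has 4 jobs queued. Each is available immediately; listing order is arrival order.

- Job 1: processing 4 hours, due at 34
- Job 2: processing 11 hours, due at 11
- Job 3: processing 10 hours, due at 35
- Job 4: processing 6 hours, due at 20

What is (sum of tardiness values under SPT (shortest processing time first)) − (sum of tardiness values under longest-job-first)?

13

SPT (increasing processing time): Job 1 Job 4 Job 3 Job 2.
Job 1: 0→4, due 34, tardiness 0
Job 4: 4→10, due 20, tardiness 0
Job 3: 10→20, due 35, tardiness 0
Job 2: 20→31, due 11, tardiness 20
Sum = 0+0+0+20 = 20.
LPT (decreasing processing time): Job 2 Job 3 Job 4 Job 1.
Job 2: 0→11, due 11, tardiness 0
Job 3: 11→21, due 35, tardiness 0
Job 4: 21→27, due 20, tardiness 7
Job 1: 27→31, due 34, tardiness 0
Sum = 0+0+7+0 = 7.
Difference = 20 − 7 = 13.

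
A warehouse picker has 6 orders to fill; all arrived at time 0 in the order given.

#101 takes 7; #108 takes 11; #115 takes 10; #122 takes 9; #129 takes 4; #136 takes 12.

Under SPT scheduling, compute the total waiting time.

106

SPT (increasing processing time): #129 #101 #122 #115 #108 #136.
#129: waits 0, runs 0→4
#101: waits 4, runs 4→11
#122: waits 11, runs 11→20
#115: waits 20, runs 20→30
#108: waits 30, runs 30→41
#136: waits 41, runs 41→53
Sum = 0+4+11+20+30+41 = 106.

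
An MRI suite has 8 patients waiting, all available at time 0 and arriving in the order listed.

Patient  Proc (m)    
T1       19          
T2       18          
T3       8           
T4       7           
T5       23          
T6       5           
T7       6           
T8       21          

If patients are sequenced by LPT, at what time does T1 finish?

63

LPT (decreasing processing time): T5 T8 T1 T2 T3 T4 T7 T6.
T5: 0→23
T8: 23→44
T1: 44→63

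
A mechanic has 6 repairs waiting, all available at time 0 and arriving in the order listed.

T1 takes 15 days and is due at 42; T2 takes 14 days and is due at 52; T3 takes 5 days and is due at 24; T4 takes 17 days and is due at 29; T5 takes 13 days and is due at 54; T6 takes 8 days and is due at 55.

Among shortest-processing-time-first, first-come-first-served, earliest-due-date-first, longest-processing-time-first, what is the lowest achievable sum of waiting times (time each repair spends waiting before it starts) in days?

SPT (increasing processing time): T3 T6 T5 T2 T1 T4.
T3: waits 0, runs 0→5
T6: waits 5, runs 5→13
T5: waits 13, runs 13→26
T2: waits 26, runs 26→40
T1: waits 40, runs 40→55
T4: waits 55, runs 55→72
Sum = 0+5+13+26+40+55 = 139.
FIFO (arrival order): T1 T2 T3 T4 T5 T6.
T1: waits 0, runs 0→15
T2: waits 15, runs 15→29
T3: waits 29, runs 29→34
T4: waits 34, runs 34→51
T5: waits 51, runs 51→64
T6: waits 64, runs 64→72
Sum = 0+15+29+34+51+64 = 193.
EDD (increasing due date): T3 T4 T1 T2 T5 T6.
T3: waits 0, runs 0→5
T4: waits 5, runs 5→22
T1: waits 22, runs 22→37
T2: waits 37, runs 37→51
T5: waits 51, runs 51→64
T6: waits 64, runs 64→72
Sum = 0+5+22+37+51+64 = 179.
LPT (decreasing processing time): T4 T1 T2 T5 T6 T3.
T4: waits 0, runs 0→17
T1: waits 17, runs 17→32
T2: waits 32, runs 32→46
T5: waits 46, runs 46→59
T6: waits 59, runs 59→67
T3: waits 67, runs 67→72
Sum = 0+17+32+46+59+67 = 221.
SPT 139, FIFO 193, EDD 179, LPT 221 → minimum 139.

139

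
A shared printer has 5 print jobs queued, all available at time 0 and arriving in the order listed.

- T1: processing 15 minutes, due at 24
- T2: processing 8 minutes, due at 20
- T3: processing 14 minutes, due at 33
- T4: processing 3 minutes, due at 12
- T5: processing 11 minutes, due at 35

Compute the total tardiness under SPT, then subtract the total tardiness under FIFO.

SPT (increasing processing time): T4 T2 T5 T3 T1.
T4: 0→3, due 12, tardiness 0
T2: 3→11, due 20, tardiness 0
T5: 11→22, due 35, tardiness 0
T3: 22→36, due 33, tardiness 3
T1: 36→51, due 24, tardiness 27
Sum = 0+0+0+3+27 = 30.
FIFO (arrival order): T1 T2 T3 T4 T5.
T1: 0→15, due 24, tardiness 0
T2: 15→23, due 20, tardiness 3
T3: 23→37, due 33, tardiness 4
T4: 37→40, due 12, tardiness 28
T5: 40→51, due 35, tardiness 16
Sum = 0+3+4+28+16 = 51.
Difference = 30 − 51 = -21.

-21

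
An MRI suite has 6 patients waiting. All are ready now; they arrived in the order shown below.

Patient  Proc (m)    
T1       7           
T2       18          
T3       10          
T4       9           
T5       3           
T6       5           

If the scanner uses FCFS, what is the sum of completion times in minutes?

FIFO (arrival order): T1 T2 T3 T4 T5 T6.
T1: 0→7
T2: 7→25
T3: 25→35
T4: 35→44
T5: 44→47
T6: 47→52
Sum = 7+25+35+44+47+52 = 210.

210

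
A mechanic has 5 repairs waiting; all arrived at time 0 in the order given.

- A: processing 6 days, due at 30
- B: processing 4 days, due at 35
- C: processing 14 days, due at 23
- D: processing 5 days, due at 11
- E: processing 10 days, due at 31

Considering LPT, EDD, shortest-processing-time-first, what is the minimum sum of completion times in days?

92

LPT (decreasing processing time): C E A D B.
C: 0→14
E: 14→24
A: 24→30
D: 30→35
B: 35→39
Sum = 14+24+30+35+39 = 142.
EDD (increasing due date): D C A E B.
D: 0→5
C: 5→19
A: 19→25
E: 25→35
B: 35→39
Sum = 5+19+25+35+39 = 123.
SPT (increasing processing time): B D A E C.
B: 0→4
D: 4→9
A: 9→15
E: 15→25
C: 25→39
Sum = 4+9+15+25+39 = 92.
LPT 142, EDD 123, SPT 92 → minimum 92.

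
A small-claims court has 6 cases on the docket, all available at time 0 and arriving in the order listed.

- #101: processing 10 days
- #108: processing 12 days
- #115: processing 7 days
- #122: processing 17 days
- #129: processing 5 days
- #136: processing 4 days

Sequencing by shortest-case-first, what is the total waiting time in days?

SPT (increasing processing time): #136 #129 #115 #101 #108 #122.
#136: waits 0, runs 0→4
#129: waits 4, runs 4→9
#115: waits 9, runs 9→16
#101: waits 16, runs 16→26
#108: waits 26, runs 26→38
#122: waits 38, runs 38→55
Sum = 0+4+9+16+26+38 = 93.

93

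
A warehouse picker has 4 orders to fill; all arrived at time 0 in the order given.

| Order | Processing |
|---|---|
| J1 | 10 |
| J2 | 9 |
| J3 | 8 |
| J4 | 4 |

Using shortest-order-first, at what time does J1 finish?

SPT (increasing processing time): J4 J3 J2 J1.
J4: 0→4
J3: 4→12
J2: 12→21
J1: 21→31

31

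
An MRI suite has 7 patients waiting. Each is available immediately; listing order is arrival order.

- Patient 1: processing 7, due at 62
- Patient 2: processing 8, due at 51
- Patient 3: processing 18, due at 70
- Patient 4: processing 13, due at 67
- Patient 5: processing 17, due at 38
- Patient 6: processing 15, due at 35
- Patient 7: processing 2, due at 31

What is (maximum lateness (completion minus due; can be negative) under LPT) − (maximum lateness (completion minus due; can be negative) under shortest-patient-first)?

LPT (decreasing processing time): Patient 3 Patient 5 Patient 6 Patient 4 Patient 2 Patient 1 Patient 7.
Patient 3: 0→18, due 70, lateness -52
Patient 5: 18→35, due 38, lateness -3
Patient 6: 35→50, due 35, lateness 15
Patient 4: 50→63, due 67, lateness -4
Patient 2: 63→71, due 51, lateness 20
Patient 1: 71→78, due 62, lateness 16
Patient 7: 78→80, due 31, lateness 49
Maximum = 49.
SPT (increasing processing time): Patient 7 Patient 1 Patient 2 Patient 4 Patient 6 Patient 5 Patient 3.
Patient 7: 0→2, due 31, lateness -29
Patient 1: 2→9, due 62, lateness -53
Patient 2: 9→17, due 51, lateness -34
Patient 4: 17→30, due 67, lateness -37
Patient 6: 30→45, due 35, lateness 10
Patient 5: 45→62, due 38, lateness 24
Patient 3: 62→80, due 70, lateness 10
Maximum = 24.
Difference = 49 − 24 = 25.

25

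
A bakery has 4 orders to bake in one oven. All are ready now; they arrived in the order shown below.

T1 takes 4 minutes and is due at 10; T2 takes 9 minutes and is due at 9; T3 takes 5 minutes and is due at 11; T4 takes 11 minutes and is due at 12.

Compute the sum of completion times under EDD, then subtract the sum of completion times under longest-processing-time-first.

EDD (increasing due date): T2 T1 T3 T4.
T2: 0→9
T1: 9→13
T3: 13→18
T4: 18→29
Sum = 9+13+18+29 = 69.
LPT (decreasing processing time): T4 T2 T3 T1.
T4: 0→11
T2: 11→20
T3: 20→25
T1: 25→29
Sum = 11+20+25+29 = 85.
Difference = 69 − 85 = -16.

-16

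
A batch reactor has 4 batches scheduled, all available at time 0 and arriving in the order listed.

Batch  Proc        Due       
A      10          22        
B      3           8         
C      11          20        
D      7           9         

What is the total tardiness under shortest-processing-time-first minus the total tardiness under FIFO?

-19

SPT (increasing processing time): B D A C.
B: 0→3, due 8, tardiness 0
D: 3→10, due 9, tardiness 1
A: 10→20, due 22, tardiness 0
C: 20→31, due 20, tardiness 11
Sum = 0+1+0+11 = 12.
FIFO (arrival order): A B C D.
A: 0→10, due 22, tardiness 0
B: 10→13, due 8, tardiness 5
C: 13→24, due 20, tardiness 4
D: 24→31, due 9, tardiness 22
Sum = 0+5+4+22 = 31.
Difference = 12 − 31 = -19.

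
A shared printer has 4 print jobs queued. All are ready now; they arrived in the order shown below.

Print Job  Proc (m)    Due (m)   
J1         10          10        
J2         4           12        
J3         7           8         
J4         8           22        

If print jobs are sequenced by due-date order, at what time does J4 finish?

EDD (increasing due date): J3 J1 J2 J4.
J3: 0→7
J1: 7→17
J2: 17→21
J4: 21→29

29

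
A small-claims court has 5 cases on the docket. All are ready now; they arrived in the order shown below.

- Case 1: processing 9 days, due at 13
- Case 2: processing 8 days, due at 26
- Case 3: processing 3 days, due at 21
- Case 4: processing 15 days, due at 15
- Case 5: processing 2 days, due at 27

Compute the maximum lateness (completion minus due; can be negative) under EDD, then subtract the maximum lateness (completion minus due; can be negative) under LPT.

EDD (increasing due date): Case 1 Case 4 Case 3 Case 2 Case 5.
Case 1: 0→9, due 13, lateness -4
Case 4: 9→24, due 15, lateness 9
Case 3: 24→27, due 21, lateness 6
Case 2: 27→35, due 26, lateness 9
Case 5: 35→37, due 27, lateness 10
Maximum = 10.
LPT (decreasing processing time): Case 4 Case 1 Case 2 Case 3 Case 5.
Case 4: 0→15, due 15, lateness 0
Case 1: 15→24, due 13, lateness 11
Case 2: 24→32, due 26, lateness 6
Case 3: 32→35, due 21, lateness 14
Case 5: 35→37, due 27, lateness 10
Maximum = 14.
Difference = 10 − 14 = -4.

-4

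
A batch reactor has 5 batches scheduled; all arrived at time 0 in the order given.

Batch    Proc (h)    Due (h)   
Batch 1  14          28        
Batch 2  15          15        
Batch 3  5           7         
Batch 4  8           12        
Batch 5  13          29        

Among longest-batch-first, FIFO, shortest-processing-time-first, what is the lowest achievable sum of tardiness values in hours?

53

LPT (decreasing processing time): Batch 2 Batch 1 Batch 5 Batch 4 Batch 3.
Batch 2: 0→15, due 15, tardiness 0
Batch 1: 15→29, due 28, tardiness 1
Batch 5: 29→42, due 29, tardiness 13
Batch 4: 42→50, due 12, tardiness 38
Batch 3: 50→55, due 7, tardiness 48
Sum = 0+1+13+38+48 = 100.
FIFO (arrival order): Batch 1 Batch 2 Batch 3 Batch 4 Batch 5.
Batch 1: 0→14, due 28, tardiness 0
Batch 2: 14→29, due 15, tardiness 14
Batch 3: 29→34, due 7, tardiness 27
Batch 4: 34→42, due 12, tardiness 30
Batch 5: 42→55, due 29, tardiness 26
Sum = 0+14+27+30+26 = 97.
SPT (increasing processing time): Batch 3 Batch 4 Batch 5 Batch 1 Batch 2.
Batch 3: 0→5, due 7, tardiness 0
Batch 4: 5→13, due 12, tardiness 1
Batch 5: 13→26, due 29, tardiness 0
Batch 1: 26→40, due 28, tardiness 12
Batch 2: 40→55, due 15, tardiness 40
Sum = 0+1+0+12+40 = 53.
LPT 100, FIFO 97, SPT 53 → minimum 53.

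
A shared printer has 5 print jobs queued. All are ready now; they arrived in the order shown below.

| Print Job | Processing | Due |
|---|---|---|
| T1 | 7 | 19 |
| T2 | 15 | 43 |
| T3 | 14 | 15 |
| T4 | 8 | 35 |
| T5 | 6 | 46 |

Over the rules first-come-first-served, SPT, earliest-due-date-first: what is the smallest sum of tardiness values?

7

FIFO (arrival order): T1 T2 T3 T4 T5.
T1: 0→7, due 19, tardiness 0
T2: 7→22, due 43, tardiness 0
T3: 22→36, due 15, tardiness 21
T4: 36→44, due 35, tardiness 9
T5: 44→50, due 46, tardiness 4
Sum = 0+0+21+9+4 = 34.
SPT (increasing processing time): T5 T1 T4 T3 T2.
T5: 0→6, due 46, tardiness 0
T1: 6→13, due 19, tardiness 0
T4: 13→21, due 35, tardiness 0
T3: 21→35, due 15, tardiness 20
T2: 35→50, due 43, tardiness 7
Sum = 0+0+0+20+7 = 27.
EDD (increasing due date): T3 T1 T4 T2 T5.
T3: 0→14, due 15, tardiness 0
T1: 14→21, due 19, tardiness 2
T4: 21→29, due 35, tardiness 0
T2: 29→44, due 43, tardiness 1
T5: 44→50, due 46, tardiness 4
Sum = 0+2+0+1+4 = 7.
FIFO 34, SPT 27, EDD 7 → minimum 7.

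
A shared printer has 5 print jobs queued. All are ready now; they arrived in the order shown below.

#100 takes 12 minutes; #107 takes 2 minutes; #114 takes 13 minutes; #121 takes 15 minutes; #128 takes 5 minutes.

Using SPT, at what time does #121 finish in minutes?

47

SPT (increasing processing time): #107 #128 #100 #114 #121.
#107: 0→2
#128: 2→7
#100: 7→19
#114: 19→32
#121: 32→47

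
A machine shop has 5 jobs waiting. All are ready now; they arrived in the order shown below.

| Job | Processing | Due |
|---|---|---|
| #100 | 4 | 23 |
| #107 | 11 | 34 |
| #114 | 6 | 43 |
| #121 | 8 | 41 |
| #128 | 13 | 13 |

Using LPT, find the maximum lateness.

19

LPT (decreasing processing time): #128 #107 #121 #114 #100.
#128: 0→13, due 13, lateness 0
#107: 13→24, due 34, lateness -10
#121: 24→32, due 41, lateness -9
#114: 32→38, due 43, lateness -5
#100: 38→42, due 23, lateness 19
Maximum = 19.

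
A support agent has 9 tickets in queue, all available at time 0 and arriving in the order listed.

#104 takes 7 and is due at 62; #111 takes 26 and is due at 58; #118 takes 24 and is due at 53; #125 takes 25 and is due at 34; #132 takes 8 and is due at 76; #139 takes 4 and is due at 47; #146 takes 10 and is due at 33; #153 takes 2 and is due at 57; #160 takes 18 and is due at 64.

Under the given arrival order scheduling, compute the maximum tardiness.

FIFO (arrival order): #104 #111 #118 #125 #132 #139 #146 #153 #160.
#104: 0→7, due 62, tardiness 0
#111: 7→33, due 58, tardiness 0
#118: 33→57, due 53, tardiness 4
#125: 57→82, due 34, tardiness 48
#132: 82→90, due 76, tardiness 14
#139: 90→94, due 47, tardiness 47
#146: 94→104, due 33, tardiness 71
#153: 104→106, due 57, tardiness 49
#160: 106→124, due 64, tardiness 60
Maximum = 71.

71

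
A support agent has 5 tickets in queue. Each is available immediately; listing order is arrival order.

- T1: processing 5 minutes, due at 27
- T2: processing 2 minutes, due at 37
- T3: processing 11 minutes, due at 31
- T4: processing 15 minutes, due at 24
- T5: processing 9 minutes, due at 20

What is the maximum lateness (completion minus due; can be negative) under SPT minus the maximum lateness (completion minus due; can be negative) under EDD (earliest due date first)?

9

SPT (increasing processing time): T2 T1 T5 T3 T4.
T2: 0→2, due 37, lateness -35
T1: 2→7, due 27, lateness -20
T5: 7→16, due 20, lateness -4
T3: 16→27, due 31, lateness -4
T4: 27→42, due 24, lateness 18
Maximum = 18.
EDD (increasing due date): T5 T4 T1 T3 T2.
T5: 0→9, due 20, lateness -11
T4: 9→24, due 24, lateness 0
T1: 24→29, due 27, lateness 2
T3: 29→40, due 31, lateness 9
T2: 40→42, due 37, lateness 5
Maximum = 9.
Difference = 18 − 9 = 9.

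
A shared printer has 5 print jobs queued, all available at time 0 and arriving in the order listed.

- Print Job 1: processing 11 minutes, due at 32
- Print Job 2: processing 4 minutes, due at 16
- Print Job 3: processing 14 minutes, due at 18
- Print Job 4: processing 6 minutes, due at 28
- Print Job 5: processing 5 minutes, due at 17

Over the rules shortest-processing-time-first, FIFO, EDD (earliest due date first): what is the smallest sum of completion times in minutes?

94

SPT (increasing processing time): Print Job 2 Print Job 5 Print Job 4 Print Job 1 Print Job 3.
Print Job 2: 0→4
Print Job 5: 4→9
Print Job 4: 9→15
Print Job 1: 15→26
Print Job 3: 26→40
Sum = 4+9+15+26+40 = 94.
FIFO (arrival order): Print Job 1 Print Job 2 Print Job 3 Print Job 4 Print Job 5.
Print Job 1: 0→11
Print Job 2: 11→15
Print Job 3: 15→29
Print Job 4: 29→35
Print Job 5: 35→40
Sum = 11+15+29+35+40 = 130.
EDD (increasing due date): Print Job 2 Print Job 5 Print Job 3 Print Job 4 Print Job 1.
Print Job 2: 0→4
Print Job 5: 4→9
Print Job 3: 9→23
Print Job 4: 23→29
Print Job 1: 29→40
Sum = 4+9+23+29+40 = 105.
SPT 94, FIFO 130, EDD 105 → minimum 94.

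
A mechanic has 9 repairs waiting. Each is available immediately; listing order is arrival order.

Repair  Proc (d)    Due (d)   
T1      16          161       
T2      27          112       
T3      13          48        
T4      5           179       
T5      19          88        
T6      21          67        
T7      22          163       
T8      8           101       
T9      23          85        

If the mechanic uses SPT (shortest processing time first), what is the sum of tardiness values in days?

99

SPT (increasing processing time): T4 T8 T3 T1 T5 T6 T7 T9 T2.
T4: 0→5, due 179, tardiness 0
T8: 5→13, due 101, tardiness 0
T3: 13→26, due 48, tardiness 0
T1: 26→42, due 161, tardiness 0
T5: 42→61, due 88, tardiness 0
T6: 61→82, due 67, tardiness 15
T7: 82→104, due 163, tardiness 0
T9: 104→127, due 85, tardiness 42
T2: 127→154, due 112, tardiness 42
Sum = 0+0+0+0+0+15+0+42+42 = 99.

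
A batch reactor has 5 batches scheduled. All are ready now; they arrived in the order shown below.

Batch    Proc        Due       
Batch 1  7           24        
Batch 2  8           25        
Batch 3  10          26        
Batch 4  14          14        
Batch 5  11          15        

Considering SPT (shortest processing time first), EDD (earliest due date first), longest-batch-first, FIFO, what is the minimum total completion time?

133

SPT (increasing processing time): Batch 1 Batch 2 Batch 3 Batch 5 Batch 4.
Batch 1: 0→7
Batch 2: 7→15
Batch 3: 15→25
Batch 5: 25→36
Batch 4: 36→50
Sum = 7+15+25+36+50 = 133.
EDD (increasing due date): Batch 4 Batch 5 Batch 1 Batch 2 Batch 3.
Batch 4: 0→14
Batch 5: 14→25
Batch 1: 25→32
Batch 2: 32→40
Batch 3: 40→50
Sum = 14+25+32+40+50 = 161.
LPT (decreasing processing time): Batch 4 Batch 5 Batch 3 Batch 2 Batch 1.
Batch 4: 0→14
Batch 5: 14→25
Batch 3: 25→35
Batch 2: 35→43
Batch 1: 43→50
Sum = 14+25+35+43+50 = 167.
FIFO (arrival order): Batch 1 Batch 2 Batch 3 Batch 4 Batch 5.
Batch 1: 0→7
Batch 2: 7→15
Batch 3: 15→25
Batch 4: 25→39
Batch 5: 39→50
Sum = 7+15+25+39+50 = 136.
SPT 133, EDD 161, LPT 167, FIFO 136 → minimum 133.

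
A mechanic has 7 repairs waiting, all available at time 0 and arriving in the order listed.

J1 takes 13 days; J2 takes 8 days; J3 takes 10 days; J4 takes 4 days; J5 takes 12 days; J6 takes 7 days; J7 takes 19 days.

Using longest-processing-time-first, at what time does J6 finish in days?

LPT (decreasing processing time): J7 J1 J5 J3 J2 J6 J4.
J7: 0→19
J1: 19→32
J5: 32→44
J3: 44→54
J2: 54→62
J6: 62→69

69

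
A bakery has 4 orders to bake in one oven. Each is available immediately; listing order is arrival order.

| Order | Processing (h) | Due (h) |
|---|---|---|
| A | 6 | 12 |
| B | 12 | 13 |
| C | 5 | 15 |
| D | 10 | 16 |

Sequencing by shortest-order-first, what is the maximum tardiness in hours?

SPT (increasing processing time): C A D B.
C: 0→5, due 15, tardiness 0
A: 5→11, due 12, tardiness 0
D: 11→21, due 16, tardiness 5
B: 21→33, due 13, tardiness 20
Maximum = 20.

20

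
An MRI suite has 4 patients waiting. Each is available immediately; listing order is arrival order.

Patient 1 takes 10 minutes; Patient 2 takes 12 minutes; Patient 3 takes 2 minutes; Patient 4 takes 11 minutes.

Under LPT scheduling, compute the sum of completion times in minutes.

LPT (decreasing processing time): Patient 2 Patient 4 Patient 1 Patient 3.
Patient 2: 0→12
Patient 4: 12→23
Patient 1: 23→33
Patient 3: 33→35
Sum = 12+23+33+35 = 103.

103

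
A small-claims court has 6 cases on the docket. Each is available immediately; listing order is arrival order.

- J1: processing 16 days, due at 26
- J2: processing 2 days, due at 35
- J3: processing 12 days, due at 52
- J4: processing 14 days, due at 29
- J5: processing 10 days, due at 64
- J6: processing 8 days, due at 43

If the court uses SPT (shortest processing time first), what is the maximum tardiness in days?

SPT (increasing processing time): J2 J6 J5 J3 J4 J1.
J2: 0→2, due 35, tardiness 0
J6: 2→10, due 43, tardiness 0
J5: 10→20, due 64, tardiness 0
J3: 20→32, due 52, tardiness 0
J4: 32→46, due 29, tardiness 17
J1: 46→62, due 26, tardiness 36
Maximum = 36.

36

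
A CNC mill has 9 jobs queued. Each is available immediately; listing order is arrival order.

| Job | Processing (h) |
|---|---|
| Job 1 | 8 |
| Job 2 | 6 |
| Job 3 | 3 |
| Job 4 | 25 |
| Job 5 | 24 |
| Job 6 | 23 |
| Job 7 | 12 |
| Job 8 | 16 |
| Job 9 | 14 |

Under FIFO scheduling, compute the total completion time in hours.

585

FIFO (arrival order): Job 1 Job 2 Job 3 Job 4 Job 5 Job 6 Job 7 Job 8 Job 9.
Job 1: 0→8
Job 2: 8→14
Job 3: 14→17
Job 4: 17→42
Job 5: 42→66
Job 6: 66→89
Job 7: 89→101
Job 8: 101→117
Job 9: 117→131
Sum = 8+14+17+42+66+89+101+117+131 = 585.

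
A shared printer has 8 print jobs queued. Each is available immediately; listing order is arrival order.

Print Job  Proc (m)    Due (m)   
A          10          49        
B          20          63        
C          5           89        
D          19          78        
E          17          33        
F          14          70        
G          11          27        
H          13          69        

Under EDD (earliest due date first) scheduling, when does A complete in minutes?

EDD (increasing due date): G E A B H F D C.
G: 0→11
E: 11→28
A: 28→38

38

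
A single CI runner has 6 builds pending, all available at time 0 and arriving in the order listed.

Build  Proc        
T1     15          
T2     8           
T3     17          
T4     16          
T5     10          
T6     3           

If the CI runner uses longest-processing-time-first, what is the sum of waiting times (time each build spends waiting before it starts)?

LPT (decreasing processing time): T3 T4 T1 T5 T2 T6.
T3: waits 0, runs 0→17
T4: waits 17, runs 17→33
T1: waits 33, runs 33→48
T5: waits 48, runs 48→58
T2: waits 58, runs 58→66
T6: waits 66, runs 66→69
Sum = 0+17+33+48+58+66 = 222.

222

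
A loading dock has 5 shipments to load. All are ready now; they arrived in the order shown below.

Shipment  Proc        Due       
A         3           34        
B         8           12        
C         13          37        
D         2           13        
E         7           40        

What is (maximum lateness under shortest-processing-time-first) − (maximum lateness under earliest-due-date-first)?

11

SPT (increasing processing time): D A E B C.
D: 0→2, due 13, lateness -11
A: 2→5, due 34, lateness -29
E: 5→12, due 40, lateness -28
B: 12→20, due 12, lateness 8
C: 20→33, due 37, lateness -4
Maximum = 8.
EDD (increasing due date): B D A C E.
B: 0→8, due 12, lateness -4
D: 8→10, due 13, lateness -3
A: 10→13, due 34, lateness -21
C: 13→26, due 37, lateness -11
E: 26→33, due 40, lateness -7
Maximum = -3.
Difference = 8 − -3 = 11.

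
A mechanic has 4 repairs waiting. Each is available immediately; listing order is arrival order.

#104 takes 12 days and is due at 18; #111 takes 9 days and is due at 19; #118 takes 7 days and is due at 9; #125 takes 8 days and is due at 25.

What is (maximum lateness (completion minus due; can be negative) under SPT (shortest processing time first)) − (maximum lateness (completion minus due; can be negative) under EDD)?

SPT (increasing processing time): #118 #125 #111 #104.
#118: 0→7, due 9, lateness -2
#125: 7→15, due 25, lateness -10
#111: 15→24, due 19, lateness 5
#104: 24→36, due 18, lateness 18
Maximum = 18.
EDD (increasing due date): #118 #104 #111 #125.
#118: 0→7, due 9, lateness -2
#104: 7→19, due 18, lateness 1
#111: 19→28, due 19, lateness 9
#125: 28→36, due 25, lateness 11
Maximum = 11.
Difference = 18 − 11 = 7.

7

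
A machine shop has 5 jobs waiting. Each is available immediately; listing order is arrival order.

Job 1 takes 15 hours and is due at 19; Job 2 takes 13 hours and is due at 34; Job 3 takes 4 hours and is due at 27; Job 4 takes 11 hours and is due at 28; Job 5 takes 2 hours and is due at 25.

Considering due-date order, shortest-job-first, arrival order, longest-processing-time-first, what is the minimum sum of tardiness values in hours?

15

EDD (increasing due date): Job 1 Job 5 Job 3 Job 4 Job 2.
Job 1: 0→15, due 19, tardiness 0
Job 5: 15→17, due 25, tardiness 0
Job 3: 17→21, due 27, tardiness 0
Job 4: 21→32, due 28, tardiness 4
Job 2: 32→45, due 34, tardiness 11
Sum = 0+0+0+4+11 = 15.
SPT (increasing processing time): Job 5 Job 3 Job 4 Job 2 Job 1.
Job 5: 0→2, due 25, tardiness 0
Job 3: 2→6, due 27, tardiness 0
Job 4: 6→17, due 28, tardiness 0
Job 2: 17→30, due 34, tardiness 0
Job 1: 30→45, due 19, tardiness 26
Sum = 0+0+0+0+26 = 26.
FIFO (arrival order): Job 1 Job 2 Job 3 Job 4 Job 5.
Job 1: 0→15, due 19, tardiness 0
Job 2: 15→28, due 34, tardiness 0
Job 3: 28→32, due 27, tardiness 5
Job 4: 32→43, due 28, tardiness 15
Job 5: 43→45, due 25, tardiness 20
Sum = 0+0+5+15+20 = 40.
LPT (decreasing processing time): Job 1 Job 2 Job 4 Job 3 Job 5.
Job 1: 0→15, due 19, tardiness 0
Job 2: 15→28, due 34, tardiness 0
Job 4: 28→39, due 28, tardiness 11
Job 3: 39→43, due 27, tardiness 16
Job 5: 43→45, due 25, tardiness 20
Sum = 0+0+11+16+20 = 47.
EDD 15, SPT 26, FIFO 40, LPT 47 → minimum 15.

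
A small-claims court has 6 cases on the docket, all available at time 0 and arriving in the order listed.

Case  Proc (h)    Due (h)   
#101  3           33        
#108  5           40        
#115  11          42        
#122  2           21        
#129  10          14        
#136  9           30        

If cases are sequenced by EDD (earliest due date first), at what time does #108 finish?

29

EDD (increasing due date): #129 #122 #136 #101 #108 #115.
#129: 0→10
#122: 10→12
#136: 12→21
#101: 21→24
#108: 24→29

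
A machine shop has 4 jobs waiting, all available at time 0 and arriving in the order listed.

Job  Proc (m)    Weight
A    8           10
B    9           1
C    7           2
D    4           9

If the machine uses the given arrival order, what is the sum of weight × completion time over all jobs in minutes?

FIFO (arrival order): A B C D.
A: finishes 8, weight 10, w·C = 80
B: finishes 17, weight 1, w·C = 17
C: finishes 24, weight 2, w·C = 48
D: finishes 28, weight 9, w·C = 252
Sum = 80+17+48+252 = 397.

397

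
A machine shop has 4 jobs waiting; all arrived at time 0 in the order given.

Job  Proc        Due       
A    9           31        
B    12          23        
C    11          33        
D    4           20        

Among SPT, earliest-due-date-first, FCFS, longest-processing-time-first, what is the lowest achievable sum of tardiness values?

3

SPT (increasing processing time): D A C B.
D: 0→4, due 20, tardiness 0
A: 4→13, due 31, tardiness 0
C: 13→24, due 33, tardiness 0
B: 24→36, due 23, tardiness 13
Sum = 0+0+0+13 = 13.
EDD (increasing due date): D B A C.
D: 0→4, due 20, tardiness 0
B: 4→16, due 23, tardiness 0
A: 16→25, due 31, tardiness 0
C: 25→36, due 33, tardiness 3
Sum = 0+0+0+3 = 3.
FIFO (arrival order): A B C D.
A: 0→9, due 31, tardiness 0
B: 9→21, due 23, tardiness 0
C: 21→32, due 33, tardiness 0
D: 32→36, due 20, tardiness 16
Sum = 0+0+0+16 = 16.
LPT (decreasing processing time): B C A D.
B: 0→12, due 23, tardiness 0
C: 12→23, due 33, tardiness 0
A: 23→32, due 31, tardiness 1
D: 32→36, due 20, tardiness 16
Sum = 0+0+1+16 = 17.
SPT 13, EDD 3, FIFO 16, LPT 17 → minimum 3.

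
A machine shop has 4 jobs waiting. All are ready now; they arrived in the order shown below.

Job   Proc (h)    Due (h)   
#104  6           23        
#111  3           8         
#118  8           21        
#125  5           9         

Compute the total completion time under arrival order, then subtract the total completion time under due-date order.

5

FIFO (arrival order): #104 #111 #118 #125.
#104: 0→6
#111: 6→9
#118: 9→17
#125: 17→22
Sum = 6+9+17+22 = 54.
EDD (increasing due date): #111 #125 #118 #104.
#111: 0→3
#125: 3→8
#118: 8→16
#104: 16→22
Sum = 3+8+16+22 = 49.
Difference = 54 − 49 = 5.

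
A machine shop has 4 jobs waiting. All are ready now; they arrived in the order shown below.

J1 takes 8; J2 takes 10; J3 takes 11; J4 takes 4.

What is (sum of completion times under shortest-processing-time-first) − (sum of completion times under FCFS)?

-17

SPT (increasing processing time): J4 J1 J2 J3.
J4: 0→4
J1: 4→12
J2: 12→22
J3: 22→33
Sum = 4+12+22+33 = 71.
FIFO (arrival order): J1 J2 J3 J4.
J1: 0→8
J2: 8→18
J3: 18→29
J4: 29→33
Sum = 8+18+29+33 = 88.
Difference = 71 − 88 = -17.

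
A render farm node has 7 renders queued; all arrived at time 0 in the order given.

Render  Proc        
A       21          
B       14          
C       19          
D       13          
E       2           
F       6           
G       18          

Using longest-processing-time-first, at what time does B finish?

LPT (decreasing processing time): A C G B D F E.
A: 0→21
C: 21→40
G: 40→58
B: 58→72

72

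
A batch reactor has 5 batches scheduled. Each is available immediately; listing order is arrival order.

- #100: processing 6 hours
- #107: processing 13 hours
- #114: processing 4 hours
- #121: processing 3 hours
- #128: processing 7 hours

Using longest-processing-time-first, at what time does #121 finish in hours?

33

LPT (decreasing processing time): #107 #128 #100 #114 #121.
#107: 0→13
#128: 13→20
#100: 20→26
#114: 26→30
#121: 30→33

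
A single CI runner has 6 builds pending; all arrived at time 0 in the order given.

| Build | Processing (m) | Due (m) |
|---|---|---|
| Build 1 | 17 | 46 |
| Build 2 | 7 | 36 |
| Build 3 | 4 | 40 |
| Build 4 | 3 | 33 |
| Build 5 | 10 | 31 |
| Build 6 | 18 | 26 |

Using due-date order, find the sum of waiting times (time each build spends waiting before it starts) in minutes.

EDD (increasing due date): Build 6 Build 5 Build 4 Build 2 Build 3 Build 1.
Build 6: waits 0, runs 0→18
Build 5: waits 18, runs 18→28
Build 4: waits 28, runs 28→31
Build 2: waits 31, runs 31→38
Build 3: waits 38, runs 38→42
Build 1: waits 42, runs 42→59
Sum = 0+18+28+31+38+42 = 157.

157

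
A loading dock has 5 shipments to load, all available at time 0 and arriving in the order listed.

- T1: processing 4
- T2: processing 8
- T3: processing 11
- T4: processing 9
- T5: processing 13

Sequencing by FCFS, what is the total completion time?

116

FIFO (arrival order): T1 T2 T3 T4 T5.
T1: 0→4
T2: 4→12
T3: 12→23
T4: 23→32
T5: 32→45
Sum = 4+12+23+32+45 = 116.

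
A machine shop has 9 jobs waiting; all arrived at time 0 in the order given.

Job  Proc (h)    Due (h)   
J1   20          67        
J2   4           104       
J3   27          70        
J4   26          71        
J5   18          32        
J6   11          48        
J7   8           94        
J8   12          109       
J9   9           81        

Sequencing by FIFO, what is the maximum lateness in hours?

63

FIFO (arrival order): J1 J2 J3 J4 J5 J6 J7 J8 J9.
J1: 0→20, due 67, lateness -47
J2: 20→24, due 104, lateness -80
J3: 24→51, due 70, lateness -19
J4: 51→77, due 71, lateness 6
J5: 77→95, due 32, lateness 63
J6: 95→106, due 48, lateness 58
J7: 106→114, due 94, lateness 20
J8: 114→126, due 109, lateness 17
J9: 126→135, due 81, lateness 54
Maximum = 63.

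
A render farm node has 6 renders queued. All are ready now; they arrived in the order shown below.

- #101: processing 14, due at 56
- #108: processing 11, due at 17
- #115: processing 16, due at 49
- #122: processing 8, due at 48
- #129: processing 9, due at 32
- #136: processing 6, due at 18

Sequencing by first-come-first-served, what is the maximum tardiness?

FIFO (arrival order): #101 #108 #115 #122 #129 #136.
#101: 0→14, due 56, tardiness 0
#108: 14→25, due 17, tardiness 8
#115: 25→41, due 49, tardiness 0
#122: 41→49, due 48, tardiness 1
#129: 49→58, due 32, tardiness 26
#136: 58→64, due 18, tardiness 46
Maximum = 46.

46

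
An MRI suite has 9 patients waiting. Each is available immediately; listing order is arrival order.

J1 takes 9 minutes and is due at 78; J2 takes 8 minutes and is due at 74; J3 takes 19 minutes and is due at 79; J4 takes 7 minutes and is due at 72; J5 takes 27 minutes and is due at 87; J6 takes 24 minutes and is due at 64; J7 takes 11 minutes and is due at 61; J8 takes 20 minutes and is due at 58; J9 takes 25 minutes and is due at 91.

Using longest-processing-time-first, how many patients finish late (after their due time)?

7

LPT (decreasing processing time): J5 J9 J6 J8 J3 J7 J1 J2 J4.
J5: 0→27, due 87, tardiness 0
J9: 27→52, due 91, tardiness 0
J6: 52→76, due 64, tardiness 12
J8: 76→96, due 58, tardiness 38
J3: 96→115, due 79, tardiness 36
J7: 115→126, due 61, tardiness 65
J1: 126→135, due 78, tardiness 57
J2: 135→143, due 74, tardiness 69
J4: 143→150, due 72, tardiness 78
Late patients: 7.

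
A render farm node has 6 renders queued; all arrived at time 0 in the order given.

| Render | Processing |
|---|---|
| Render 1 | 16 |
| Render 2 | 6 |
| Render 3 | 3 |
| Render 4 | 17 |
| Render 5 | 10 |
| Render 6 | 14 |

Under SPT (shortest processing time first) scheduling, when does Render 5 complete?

19

SPT (increasing processing time): Render 3 Render 2 Render 5 Render 6 Render 1 Render 4.
Render 3: 0→3
Render 2: 3→9
Render 5: 9→19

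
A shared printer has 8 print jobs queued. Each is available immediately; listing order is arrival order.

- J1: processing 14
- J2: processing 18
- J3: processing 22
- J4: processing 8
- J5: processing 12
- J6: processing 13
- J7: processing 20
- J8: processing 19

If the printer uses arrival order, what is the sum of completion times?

556

FIFO (arrival order): J1 J2 J3 J4 J5 J6 J7 J8.
J1: 0→14
J2: 14→32
J3: 32→54
J4: 54→62
J5: 62→74
J6: 74→87
J7: 87→107
J8: 107→126
Sum = 14+32+54+62+74+87+107+126 = 556.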